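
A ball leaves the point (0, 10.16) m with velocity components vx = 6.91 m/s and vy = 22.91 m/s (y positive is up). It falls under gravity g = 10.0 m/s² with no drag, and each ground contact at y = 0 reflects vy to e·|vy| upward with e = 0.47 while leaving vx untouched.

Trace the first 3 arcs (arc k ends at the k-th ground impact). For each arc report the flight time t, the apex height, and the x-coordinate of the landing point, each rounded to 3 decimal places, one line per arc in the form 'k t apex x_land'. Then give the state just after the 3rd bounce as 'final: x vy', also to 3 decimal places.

Arc 1: start y=10.160, vy=22.910 → t=4.989, apex=36.403, x_land=34.476, impact vy=-26.983
  bounce: vy ← 0.47·26.983 = 12.682
Arc 2: start y=0.000, vy=12.682 → t=2.536, apex=8.042, x_land=52.002, impact vy=-12.682
  bounce: vy ← 0.47·12.682 = 5.960
Arc 3: start y=0.000, vy=5.960 → t=1.192, apex=1.776, x_land=60.240, impact vy=-5.960
  bounce: vy ← 0.47·5.960 = 2.801

1 4.989 36.403 34.476
2 2.536 8.042 52.002
3 1.192 1.776 60.240
final: 60.240 2.801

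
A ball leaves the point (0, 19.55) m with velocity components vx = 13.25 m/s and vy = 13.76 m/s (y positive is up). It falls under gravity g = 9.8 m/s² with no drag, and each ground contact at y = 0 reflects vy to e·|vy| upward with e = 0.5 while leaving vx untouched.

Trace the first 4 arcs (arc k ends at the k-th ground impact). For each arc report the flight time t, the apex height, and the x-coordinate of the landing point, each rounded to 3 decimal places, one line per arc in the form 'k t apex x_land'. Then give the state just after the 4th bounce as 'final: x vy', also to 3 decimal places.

Arc 1: start y=19.550, vy=13.760 → t=3.846, apex=29.210, x_land=50.955, impact vy=-23.927
  bounce: vy ← 0.5·23.927 = 11.964
Arc 2: start y=0.000, vy=11.964 → t=2.442, apex=7.303, x_land=83.306, impact vy=-11.964
  bounce: vy ← 0.5·11.964 = 5.982
Arc 3: start y=0.000, vy=5.982 → t=1.221, apex=1.826, x_land=99.481, impact vy=-5.982
  bounce: vy ← 0.5·5.982 = 2.991
Arc 4: start y=0.000, vy=2.991 → t=0.610, apex=0.456, x_land=107.569, impact vy=-2.991
  bounce: vy ← 0.5·2.991 = 1.495

1 3.846 29.210 50.955
2 2.442 7.303 83.306
3 1.221 1.826 99.481
4 0.610 0.456 107.569
final: 107.569 1.495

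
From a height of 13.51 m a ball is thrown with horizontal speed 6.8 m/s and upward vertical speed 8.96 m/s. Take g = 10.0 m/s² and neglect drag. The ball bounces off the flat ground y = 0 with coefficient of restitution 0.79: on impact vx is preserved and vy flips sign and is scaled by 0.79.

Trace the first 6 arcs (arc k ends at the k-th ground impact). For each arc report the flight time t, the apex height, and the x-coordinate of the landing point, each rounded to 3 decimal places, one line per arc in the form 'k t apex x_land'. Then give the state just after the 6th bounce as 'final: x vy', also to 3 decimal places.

1 2.768 17.524 18.823
2 2.958 10.937 38.937
3 2.337 6.826 54.827
4 1.846 4.260 67.380
5 1.458 2.659 77.297
6 1.152 1.659 85.132
final: 85.132 4.551

Arc 1: start y=13.510, vy=8.960 → t=2.768, apex=17.524, x_land=18.823, impact vy=-18.721
  bounce: vy ← 0.79·18.721 = 14.790
Arc 2: start y=0.000, vy=14.790 → t=2.958, apex=10.937, x_land=38.937, impact vy=-14.790
  bounce: vy ← 0.79·14.790 = 11.684
Arc 3: start y=0.000, vy=11.684 → t=2.337, apex=6.826, x_land=54.827, impact vy=-11.684
  bounce: vy ← 0.79·11.684 = 9.230
Arc 4: start y=0.000, vy=9.230 → t=1.846, apex=4.260, x_land=67.380, impact vy=-9.230
  bounce: vy ← 0.79·9.230 = 7.292
Arc 5: start y=0.000, vy=7.292 → t=1.458, apex=2.659, x_land=77.297, impact vy=-7.292
  bounce: vy ← 0.79·7.292 = 5.761
Arc 6: start y=0.000, vy=5.761 → t=1.152, apex=1.659, x_land=85.132, impact vy=-5.761
  bounce: vy ← 0.79·5.761 = 4.551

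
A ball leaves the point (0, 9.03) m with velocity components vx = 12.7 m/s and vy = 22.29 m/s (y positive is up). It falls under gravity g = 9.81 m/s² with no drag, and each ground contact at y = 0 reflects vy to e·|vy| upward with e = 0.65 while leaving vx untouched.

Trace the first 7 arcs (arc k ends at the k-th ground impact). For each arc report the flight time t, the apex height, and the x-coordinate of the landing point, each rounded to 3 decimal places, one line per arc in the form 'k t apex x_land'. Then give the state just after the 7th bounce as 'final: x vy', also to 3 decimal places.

1 4.919 34.353 62.467
2 3.440 14.514 106.160
3 2.236 6.132 134.560
4 1.454 2.591 153.020
5 0.945 1.095 165.020
6 0.614 0.462 172.819
7 0.399 0.195 177.889
final: 177.889 1.273

Arc 1: start y=9.030, vy=22.290 → t=4.919, apex=34.353, x_land=62.467, impact vy=-25.962
  bounce: vy ← 0.65·25.962 = 16.875
Arc 2: start y=0.000, vy=16.875 → t=3.440, apex=14.514, x_land=106.160, impact vy=-16.875
  bounce: vy ← 0.65·16.875 = 10.969
Arc 3: start y=0.000, vy=10.969 → t=2.236, apex=6.132, x_land=134.560, impact vy=-10.969
  bounce: vy ← 0.65·10.969 = 7.130
Arc 4: start y=0.000, vy=7.130 → t=1.454, apex=2.591, x_land=153.020, impact vy=-7.130
  bounce: vy ← 0.65·7.130 = 4.634
Arc 5: start y=0.000, vy=4.634 → t=0.945, apex=1.095, x_land=165.020, impact vy=-4.634
  bounce: vy ← 0.65·4.634 = 3.012
Arc 6: start y=0.000, vy=3.012 → t=0.614, apex=0.462, x_land=172.819, impact vy=-3.012
  bounce: vy ← 0.65·3.012 = 1.958
Arc 7: start y=0.000, vy=1.958 → t=0.399, apex=0.195, x_land=177.889, impact vy=-1.958
  bounce: vy ← 0.65·1.958 = 1.273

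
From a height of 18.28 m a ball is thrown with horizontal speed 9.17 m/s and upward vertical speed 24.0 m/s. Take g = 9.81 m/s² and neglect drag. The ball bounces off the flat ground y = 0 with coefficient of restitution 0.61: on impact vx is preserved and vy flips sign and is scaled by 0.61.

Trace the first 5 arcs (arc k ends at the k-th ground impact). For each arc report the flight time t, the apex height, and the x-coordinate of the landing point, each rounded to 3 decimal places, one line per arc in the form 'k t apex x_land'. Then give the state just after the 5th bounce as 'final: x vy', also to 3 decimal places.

1 5.563 47.638 51.012
2 3.802 17.726 85.877
3 2.319 6.596 107.144
4 1.415 2.454 120.117
5 0.863 0.913 128.031
final: 128.031 2.582

Arc 1: start y=18.280, vy=24.000 → t=5.563, apex=47.638, x_land=51.012, impact vy=-30.572
  bounce: vy ← 0.61·30.572 = 18.649
Arc 2: start y=0.000, vy=18.649 → t=3.802, apex=17.726, x_land=85.877, impact vy=-18.649
  bounce: vy ← 0.61·18.649 = 11.376
Arc 3: start y=0.000, vy=11.376 → t=2.319, apex=6.596, x_land=107.144, impact vy=-11.376
  bounce: vy ← 0.61·11.376 = 6.939
Arc 4: start y=0.000, vy=6.939 → t=1.415, apex=2.454, x_land=120.117, impact vy=-6.939
  bounce: vy ← 0.61·6.939 = 4.233
Arc 5: start y=0.000, vy=4.233 → t=0.863, apex=0.913, x_land=128.031, impact vy=-4.233
  bounce: vy ← 0.61·4.233 = 2.582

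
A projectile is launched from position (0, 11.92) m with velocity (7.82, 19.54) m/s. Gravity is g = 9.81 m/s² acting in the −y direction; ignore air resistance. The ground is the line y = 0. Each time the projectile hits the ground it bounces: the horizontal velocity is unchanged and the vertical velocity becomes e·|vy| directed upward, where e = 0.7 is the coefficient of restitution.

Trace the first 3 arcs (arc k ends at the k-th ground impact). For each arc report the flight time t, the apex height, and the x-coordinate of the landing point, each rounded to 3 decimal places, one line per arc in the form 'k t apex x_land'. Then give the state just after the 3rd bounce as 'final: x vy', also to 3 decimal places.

Arc 1: start y=11.920, vy=19.540 → t=4.521, apex=31.380, x_land=35.356, impact vy=-24.813
  bounce: vy ← 0.7·24.813 = 17.369
Arc 2: start y=0.000, vy=17.369 → t=3.541, apex=15.376, x_land=63.047, impact vy=-17.369
  bounce: vy ← 0.7·17.369 = 12.158
Arc 3: start y=0.000, vy=12.158 → t=2.479, apex=7.534, x_land=82.431, impact vy=-12.158
  bounce: vy ← 0.7·12.158 = 8.511

1 4.521 31.380 35.356
2 3.541 15.376 63.047
3 2.479 7.534 82.431
final: 82.431 8.511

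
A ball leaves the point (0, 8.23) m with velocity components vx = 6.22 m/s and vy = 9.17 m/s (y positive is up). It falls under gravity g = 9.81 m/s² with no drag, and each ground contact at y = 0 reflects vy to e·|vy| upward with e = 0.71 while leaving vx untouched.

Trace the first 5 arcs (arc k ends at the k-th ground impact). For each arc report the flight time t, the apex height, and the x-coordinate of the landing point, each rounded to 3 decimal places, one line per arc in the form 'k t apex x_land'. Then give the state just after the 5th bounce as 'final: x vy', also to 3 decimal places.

1 2.532 12.516 15.750
2 2.268 6.309 29.859
3 1.610 3.180 39.876
4 1.143 1.603 46.988
5 0.812 0.808 52.038
final: 52.038 2.827

Arc 1: start y=8.230, vy=9.170 → t=2.532, apex=12.516, x_land=15.750, impact vy=-15.670
  bounce: vy ← 0.71·15.670 = 11.126
Arc 2: start y=0.000, vy=11.126 → t=2.268, apex=6.309, x_land=29.859, impact vy=-11.126
  bounce: vy ← 0.71·11.126 = 7.899
Arc 3: start y=0.000, vy=7.899 → t=1.610, apex=3.180, x_land=39.876, impact vy=-7.899
  bounce: vy ← 0.71·7.899 = 5.609
Arc 4: start y=0.000, vy=5.609 → t=1.143, apex=1.603, x_land=46.988, impact vy=-5.609
  bounce: vy ← 0.71·5.609 = 3.982
Arc 5: start y=0.000, vy=3.982 → t=0.812, apex=0.808, x_land=52.038, impact vy=-3.982
  bounce: vy ← 0.71·3.982 = 2.827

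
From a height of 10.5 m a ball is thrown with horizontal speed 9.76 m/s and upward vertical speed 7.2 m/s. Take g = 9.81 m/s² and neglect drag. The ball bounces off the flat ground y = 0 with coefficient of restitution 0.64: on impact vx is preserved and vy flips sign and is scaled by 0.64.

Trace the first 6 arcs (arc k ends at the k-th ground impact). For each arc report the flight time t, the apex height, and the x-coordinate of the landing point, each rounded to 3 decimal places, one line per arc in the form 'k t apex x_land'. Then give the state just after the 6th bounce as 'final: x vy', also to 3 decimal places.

Arc 1: start y=10.500, vy=7.200 → t=2.371, apex=13.142, x_land=23.139, impact vy=-16.058
  bounce: vy ← 0.64·16.058 = 10.277
Arc 2: start y=0.000, vy=10.277 → t=2.095, apex=5.383, x_land=43.588, impact vy=-10.277
  bounce: vy ← 0.64·10.277 = 6.577
Arc 3: start y=0.000, vy=6.577 → t=1.341, apex=2.205, x_land=56.676, impact vy=-6.577
  bounce: vy ← 0.64·6.577 = 4.209
Arc 4: start y=0.000, vy=4.209 → t=0.858, apex=0.903, x_land=65.052, impact vy=-4.209
  bounce: vy ← 0.64·4.209 = 2.694
Arc 5: start y=0.000, vy=2.694 → t=0.549, apex=0.370, x_land=70.412, impact vy=-2.694
  bounce: vy ← 0.64·2.694 = 1.724
Arc 6: start y=0.000, vy=1.724 → t=0.352, apex=0.152, x_land=73.843, impact vy=-1.724
  bounce: vy ← 0.64·1.724 = 1.103

1 2.371 13.142 23.139
2 2.095 5.383 43.588
3 1.341 2.205 56.676
4 0.858 0.903 65.052
5 0.549 0.370 70.412
6 0.352 0.152 73.843
final: 73.843 1.103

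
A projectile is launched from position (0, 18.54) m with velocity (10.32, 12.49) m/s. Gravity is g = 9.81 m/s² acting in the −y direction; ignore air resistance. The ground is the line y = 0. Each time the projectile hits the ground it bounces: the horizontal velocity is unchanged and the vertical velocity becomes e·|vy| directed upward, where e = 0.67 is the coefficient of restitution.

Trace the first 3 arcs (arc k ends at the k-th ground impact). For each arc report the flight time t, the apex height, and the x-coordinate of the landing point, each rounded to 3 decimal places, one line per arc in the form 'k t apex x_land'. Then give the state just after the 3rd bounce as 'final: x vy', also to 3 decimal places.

1 3.597 26.491 37.123
2 3.114 11.892 69.260
3 2.086 5.338 90.793
final: 90.793 6.857

Arc 1: start y=18.540, vy=12.490 → t=3.597, apex=26.491, x_land=37.123, impact vy=-22.798
  bounce: vy ← 0.67·22.798 = 15.275
Arc 2: start y=0.000, vy=15.275 → t=3.114, apex=11.892, x_land=69.260, impact vy=-15.275
  bounce: vy ← 0.67·15.275 = 10.234
Arc 3: start y=0.000, vy=10.234 → t=2.086, apex=5.338, x_land=90.793, impact vy=-10.234
  bounce: vy ← 0.67·10.234 = 6.857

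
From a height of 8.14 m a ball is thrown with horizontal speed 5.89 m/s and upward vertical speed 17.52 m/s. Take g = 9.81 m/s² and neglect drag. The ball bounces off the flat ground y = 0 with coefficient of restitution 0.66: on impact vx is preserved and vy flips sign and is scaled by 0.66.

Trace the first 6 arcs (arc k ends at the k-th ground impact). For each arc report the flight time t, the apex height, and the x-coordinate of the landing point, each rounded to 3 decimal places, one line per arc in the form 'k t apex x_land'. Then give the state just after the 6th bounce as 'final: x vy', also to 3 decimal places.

Arc 1: start y=8.140, vy=17.520 → t=3.988, apex=23.785, x_land=23.489, impact vy=-21.602
  bounce: vy ← 0.66·21.602 = 14.257
Arc 2: start y=0.000, vy=14.257 → t=2.907, apex=10.361, x_land=40.610, impact vy=-14.257
  bounce: vy ← 0.66·14.257 = 9.410
Arc 3: start y=0.000, vy=9.410 → t=1.918, apex=4.513, x_land=51.910, impact vy=-9.410
  bounce: vy ← 0.66·9.410 = 6.211
Arc 4: start y=0.000, vy=6.211 → t=1.266, apex=1.966, x_land=59.367, impact vy=-6.211
  bounce: vy ← 0.66·6.211 = 4.099
Arc 5: start y=0.000, vy=4.099 → t=0.836, apex=0.856, x_land=64.289, impact vy=-4.099
  bounce: vy ← 0.66·4.099 = 2.705
Arc 6: start y=0.000, vy=2.705 → t=0.552, apex=0.373, x_land=67.538, impact vy=-2.705
  bounce: vy ← 0.66·2.705 = 1.786

1 3.988 23.785 23.489
2 2.907 10.361 40.610
3 1.918 4.513 51.910
4 1.266 1.966 59.367
5 0.836 0.856 64.289
6 0.552 0.373 67.538
final: 67.538 1.786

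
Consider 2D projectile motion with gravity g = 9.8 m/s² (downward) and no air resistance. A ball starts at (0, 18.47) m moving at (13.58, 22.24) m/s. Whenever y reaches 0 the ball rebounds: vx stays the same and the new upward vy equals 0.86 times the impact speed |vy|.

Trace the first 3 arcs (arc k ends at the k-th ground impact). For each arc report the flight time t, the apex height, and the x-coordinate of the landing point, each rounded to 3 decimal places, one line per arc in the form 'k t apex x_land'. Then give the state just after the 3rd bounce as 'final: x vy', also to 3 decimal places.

1 5.256 43.706 71.376
2 5.137 32.325 141.134
3 4.418 23.907 201.127
final: 201.127 18.616

Arc 1: start y=18.470, vy=22.240 → t=5.256, apex=43.706, x_land=71.376, impact vy=-29.268
  bounce: vy ← 0.86·29.268 = 25.171
Arc 2: start y=0.000, vy=25.171 → t=5.137, apex=32.325, x_land=141.134, impact vy=-25.171
  bounce: vy ← 0.86·25.171 = 21.647
Arc 3: start y=0.000, vy=21.647 → t=4.418, apex=23.907, x_land=201.127, impact vy=-21.647
  bounce: vy ← 0.86·21.647 = 18.616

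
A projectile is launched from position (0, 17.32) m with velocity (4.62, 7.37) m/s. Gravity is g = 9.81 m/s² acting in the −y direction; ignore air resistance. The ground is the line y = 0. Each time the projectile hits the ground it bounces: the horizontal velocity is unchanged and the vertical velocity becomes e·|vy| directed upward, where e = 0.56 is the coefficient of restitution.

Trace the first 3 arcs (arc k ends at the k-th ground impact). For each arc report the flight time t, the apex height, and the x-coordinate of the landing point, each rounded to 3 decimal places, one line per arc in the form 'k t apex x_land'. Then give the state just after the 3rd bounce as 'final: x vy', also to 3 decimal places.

1 2.775 20.088 12.821
2 2.267 6.300 23.292
3 1.269 1.976 29.156
final: 29.156 3.486

Arc 1: start y=17.320, vy=7.370 → t=2.775, apex=20.088, x_land=12.821, impact vy=-19.853
  bounce: vy ← 0.56·19.853 = 11.118
Arc 2: start y=0.000, vy=11.118 → t=2.267, apex=6.300, x_land=23.292, impact vy=-11.118
  bounce: vy ← 0.56·11.118 = 6.226
Arc 3: start y=0.000, vy=6.226 → t=1.269, apex=1.976, x_land=29.156, impact vy=-6.226
  bounce: vy ← 0.56·6.226 = 3.486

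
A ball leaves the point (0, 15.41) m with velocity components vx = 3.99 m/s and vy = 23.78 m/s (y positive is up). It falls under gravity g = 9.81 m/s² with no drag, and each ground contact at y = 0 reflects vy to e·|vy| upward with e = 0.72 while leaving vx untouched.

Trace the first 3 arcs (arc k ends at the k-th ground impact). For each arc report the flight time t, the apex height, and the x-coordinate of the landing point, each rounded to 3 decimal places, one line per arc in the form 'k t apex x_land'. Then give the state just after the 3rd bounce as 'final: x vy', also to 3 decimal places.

1 5.427 44.232 21.654
2 4.324 22.930 38.908
3 3.113 11.887 51.330
final: 51.330 10.996

Arc 1: start y=15.410, vy=23.780 → t=5.427, apex=44.232, x_land=21.654, impact vy=-29.459
  bounce: vy ← 0.72·29.459 = 21.210
Arc 2: start y=0.000, vy=21.210 → t=4.324, apex=22.930, x_land=38.908, impact vy=-21.210
  bounce: vy ← 0.72·21.210 = 15.272
Arc 3: start y=0.000, vy=15.272 → t=3.113, apex=11.887, x_land=51.330, impact vy=-15.272
  bounce: vy ← 0.72·15.272 = 10.996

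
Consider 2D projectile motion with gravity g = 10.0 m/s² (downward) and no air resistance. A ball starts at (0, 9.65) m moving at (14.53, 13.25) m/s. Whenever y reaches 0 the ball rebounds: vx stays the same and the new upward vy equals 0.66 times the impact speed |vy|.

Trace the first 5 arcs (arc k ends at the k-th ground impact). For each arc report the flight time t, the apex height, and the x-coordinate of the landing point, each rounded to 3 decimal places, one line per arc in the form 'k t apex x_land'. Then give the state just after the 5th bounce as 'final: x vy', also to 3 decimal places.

Arc 1: start y=9.650, vy=13.250 → t=3.245, apex=18.428, x_land=47.147, impact vy=-19.198
  bounce: vy ← 0.66·19.198 = 12.671
Arc 2: start y=0.000, vy=12.671 → t=2.534, apex=8.027, x_land=83.968, impact vy=-12.671
  bounce: vy ← 0.66·12.671 = 8.363
Arc 3: start y=0.000, vy=8.363 → t=1.673, apex=3.497, x_land=108.270, impact vy=-8.363
  bounce: vy ← 0.66·8.363 = 5.519
Arc 4: start y=0.000, vy=5.519 → t=1.104, apex=1.523, x_land=124.309, impact vy=-5.519
  bounce: vy ← 0.66·5.519 = 3.643
Arc 5: start y=0.000, vy=3.643 → t=0.729, apex=0.663, x_land=134.895, impact vy=-3.643
  bounce: vy ← 0.66·3.643 = 2.404

1 3.245 18.428 47.147
2 2.534 8.027 83.968
3 1.673 3.497 108.270
4 1.104 1.523 124.309
5 0.729 0.663 134.895
final: 134.895 2.404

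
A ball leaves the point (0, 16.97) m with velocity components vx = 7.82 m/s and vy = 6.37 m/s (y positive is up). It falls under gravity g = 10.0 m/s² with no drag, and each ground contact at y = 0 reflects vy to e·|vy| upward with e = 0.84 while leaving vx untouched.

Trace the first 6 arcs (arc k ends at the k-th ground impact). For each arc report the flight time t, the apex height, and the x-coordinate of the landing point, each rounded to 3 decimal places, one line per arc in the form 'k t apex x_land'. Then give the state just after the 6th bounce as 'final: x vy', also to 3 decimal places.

1 2.586 18.999 20.225
2 3.275 13.406 45.834
3 2.751 9.459 67.346
4 2.311 6.674 85.415
5 1.941 4.709 100.594
6 1.630 3.323 113.344
final: 113.344 6.848

Arc 1: start y=16.970, vy=6.370 → t=2.586, apex=18.999, x_land=20.225, impact vy=-19.493
  bounce: vy ← 0.84·19.493 = 16.374
Arc 2: start y=0.000, vy=16.374 → t=3.275, apex=13.406, x_land=45.834, impact vy=-16.374
  bounce: vy ← 0.84·16.374 = 13.754
Arc 3: start y=0.000, vy=13.754 → t=2.751, apex=9.459, x_land=67.346, impact vy=-13.754
  bounce: vy ← 0.84·13.754 = 11.554
Arc 4: start y=0.000, vy=11.554 → t=2.311, apex=6.674, x_land=85.415, impact vy=-11.554
  bounce: vy ← 0.84·11.554 = 9.705
Arc 5: start y=0.000, vy=9.705 → t=1.941, apex=4.709, x_land=100.594, impact vy=-9.705
  bounce: vy ← 0.84·9.705 = 8.152
Arc 6: start y=0.000, vy=8.152 → t=1.630, apex=3.323, x_land=113.344, impact vy=-8.152
  bounce: vy ← 0.84·8.152 = 6.848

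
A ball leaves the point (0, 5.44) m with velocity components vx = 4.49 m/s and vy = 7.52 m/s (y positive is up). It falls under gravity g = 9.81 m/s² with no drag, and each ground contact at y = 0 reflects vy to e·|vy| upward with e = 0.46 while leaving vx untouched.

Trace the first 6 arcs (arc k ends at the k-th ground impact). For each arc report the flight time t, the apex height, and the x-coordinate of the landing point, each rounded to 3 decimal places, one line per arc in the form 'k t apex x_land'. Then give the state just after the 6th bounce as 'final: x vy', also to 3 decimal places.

1 2.069 8.322 9.290
2 1.198 1.761 14.671
3 0.551 0.373 17.146
4 0.254 0.079 18.285
5 0.117 0.017 18.808
6 0.054 0.004 19.049
final: 19.049 0.121

Arc 1: start y=5.440, vy=7.520 → t=2.069, apex=8.322, x_land=9.290, impact vy=-12.778
  bounce: vy ← 0.46·12.778 = 5.878
Arc 2: start y=0.000, vy=5.878 → t=1.198, apex=1.761, x_land=14.671, impact vy=-5.878
  bounce: vy ← 0.46·5.878 = 2.704
Arc 3: start y=0.000, vy=2.704 → t=0.551, apex=0.373, x_land=17.146, impact vy=-2.704
  bounce: vy ← 0.46·2.704 = 1.244
Arc 4: start y=0.000, vy=1.244 → t=0.254, apex=0.079, x_land=18.285, impact vy=-1.244
  bounce: vy ← 0.46·1.244 = 0.572
Arc 5: start y=0.000, vy=0.572 → t=0.117, apex=0.017, x_land=18.808, impact vy=-0.572
  bounce: vy ← 0.46·0.572 = 0.263
Arc 6: start y=0.000, vy=0.263 → t=0.054, apex=0.004, x_land=19.049, impact vy=-0.263
  bounce: vy ← 0.46·0.263 = 0.121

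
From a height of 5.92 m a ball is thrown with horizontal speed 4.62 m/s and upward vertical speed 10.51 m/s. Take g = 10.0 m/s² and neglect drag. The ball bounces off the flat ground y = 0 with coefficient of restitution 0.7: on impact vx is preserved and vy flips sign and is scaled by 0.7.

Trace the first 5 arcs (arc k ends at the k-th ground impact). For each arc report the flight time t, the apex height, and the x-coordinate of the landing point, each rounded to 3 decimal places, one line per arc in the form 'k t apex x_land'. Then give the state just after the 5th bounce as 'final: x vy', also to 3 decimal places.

1 2.564 11.443 11.845
2 2.118 5.607 21.630
3 1.483 2.747 28.479
4 1.038 1.346 33.274
5 0.726 0.660 36.630
final: 36.630 2.543

Arc 1: start y=5.920, vy=10.510 → t=2.564, apex=11.443, x_land=11.845, impact vy=-15.128
  bounce: vy ← 0.7·15.128 = 10.590
Arc 2: start y=0.000, vy=10.590 → t=2.118, apex=5.607, x_land=21.630, impact vy=-10.590
  bounce: vy ← 0.7·10.590 = 7.413
Arc 3: start y=0.000, vy=7.413 → t=1.483, apex=2.747, x_land=28.479, impact vy=-7.413
  bounce: vy ← 0.7·7.413 = 5.189
Arc 4: start y=0.000, vy=5.189 → t=1.038, apex=1.346, x_land=33.274, impact vy=-5.189
  bounce: vy ← 0.7·5.189 = 3.632
Arc 5: start y=0.000, vy=3.632 → t=0.726, apex=0.660, x_land=36.630, impact vy=-3.632
  bounce: vy ← 0.7·3.632 = 2.543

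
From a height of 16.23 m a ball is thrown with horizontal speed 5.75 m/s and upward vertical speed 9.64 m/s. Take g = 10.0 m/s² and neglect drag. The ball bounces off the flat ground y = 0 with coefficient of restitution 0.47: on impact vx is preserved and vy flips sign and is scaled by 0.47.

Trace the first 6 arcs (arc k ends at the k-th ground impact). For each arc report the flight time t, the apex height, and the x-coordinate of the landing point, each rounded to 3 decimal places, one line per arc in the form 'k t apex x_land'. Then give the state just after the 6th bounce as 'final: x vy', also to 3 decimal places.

Arc 1: start y=16.230, vy=9.640 → t=3.007, apex=20.876, x_land=17.292, impact vy=-20.434
  bounce: vy ← 0.47·20.434 = 9.604
Arc 2: start y=0.000, vy=9.604 → t=1.921, apex=4.612, x_land=28.337, impact vy=-9.604
  bounce: vy ← 0.47·9.604 = 4.514
Arc 3: start y=0.000, vy=4.514 → t=0.903, apex=1.019, x_land=33.527, impact vy=-4.514
  bounce: vy ← 0.47·4.514 = 2.121
Arc 4: start y=0.000, vy=2.121 → t=0.424, apex=0.225, x_land=35.967, impact vy=-2.121
  bounce: vy ← 0.47·2.121 = 0.997
Arc 5: start y=0.000, vy=0.997 → t=0.199, apex=0.050, x_land=37.114, impact vy=-0.997
  bounce: vy ← 0.47·0.997 = 0.469
Arc 6: start y=0.000, vy=0.469 → t=0.094, apex=0.011, x_land=37.653, impact vy=-0.469
  bounce: vy ← 0.47·0.469 = 0.220

1 3.007 20.876 17.292
2 1.921 4.612 28.337
3 0.903 1.019 33.527
4 0.424 0.225 35.967
5 0.199 0.050 37.114
6 0.094 0.011 37.653
final: 37.653 0.220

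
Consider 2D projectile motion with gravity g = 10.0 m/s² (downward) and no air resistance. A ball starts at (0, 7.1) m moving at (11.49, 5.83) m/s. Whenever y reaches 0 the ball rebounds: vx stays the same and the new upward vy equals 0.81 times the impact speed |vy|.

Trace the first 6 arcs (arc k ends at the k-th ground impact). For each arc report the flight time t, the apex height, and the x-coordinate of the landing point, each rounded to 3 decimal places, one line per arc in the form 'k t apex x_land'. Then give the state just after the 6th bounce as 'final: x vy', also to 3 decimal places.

1 1.910 8.799 21.941
2 2.149 5.773 46.635
3 1.741 3.788 66.636
4 1.410 2.485 82.837
5 1.142 1.631 95.960
6 0.925 1.070 106.590
final: 106.590 3.747

Arc 1: start y=7.100, vy=5.830 → t=1.910, apex=8.799, x_land=21.941, impact vy=-13.266
  bounce: vy ← 0.81·13.266 = 10.746
Arc 2: start y=0.000, vy=10.746 → t=2.149, apex=5.773, x_land=46.635, impact vy=-10.746
  bounce: vy ← 0.81·10.746 = 8.704
Arc 3: start y=0.000, vy=8.704 → t=1.741, apex=3.788, x_land=66.636, impact vy=-8.704
  bounce: vy ← 0.81·8.704 = 7.050
Arc 4: start y=0.000, vy=7.050 → t=1.410, apex=2.485, x_land=82.837, impact vy=-7.050
  bounce: vy ← 0.81·7.050 = 5.711
Arc 5: start y=0.000, vy=5.711 → t=1.142, apex=1.631, x_land=95.960, impact vy=-5.711
  bounce: vy ← 0.81·5.711 = 4.626
Arc 6: start y=0.000, vy=4.626 → t=0.925, apex=1.070, x_land=106.590, impact vy=-4.626
  bounce: vy ← 0.81·4.626 = 3.747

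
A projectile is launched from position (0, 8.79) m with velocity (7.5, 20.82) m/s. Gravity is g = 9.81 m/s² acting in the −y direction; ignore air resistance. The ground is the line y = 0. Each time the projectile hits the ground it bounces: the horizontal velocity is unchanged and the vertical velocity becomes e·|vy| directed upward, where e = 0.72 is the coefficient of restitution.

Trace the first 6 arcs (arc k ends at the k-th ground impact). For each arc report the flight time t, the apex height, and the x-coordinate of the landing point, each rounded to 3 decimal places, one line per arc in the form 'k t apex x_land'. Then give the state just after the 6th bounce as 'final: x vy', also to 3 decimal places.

Arc 1: start y=8.790, vy=20.820 → t=4.632, apex=30.883, x_land=34.737, impact vy=-24.616
  bounce: vy ← 0.72·24.616 = 17.723
Arc 2: start y=0.000, vy=17.723 → t=3.613, apex=16.010, x_land=61.837, impact vy=-17.723
  bounce: vy ← 0.72·17.723 = 12.761
Arc 3: start y=0.000, vy=12.761 → t=2.602, apex=8.300, x_land=81.348, impact vy=-12.761
  bounce: vy ← 0.72·12.761 = 9.188
Arc 4: start y=0.000, vy=9.188 → t=1.873, apex=4.302, x_land=95.397, impact vy=-9.188
  bounce: vy ← 0.72·9.188 = 6.615
Arc 5: start y=0.000, vy=6.615 → t=1.349, apex=2.230, x_land=105.512, impact vy=-6.615
  bounce: vy ← 0.72·6.615 = 4.763
Arc 6: start y=0.000, vy=4.763 → t=0.971, apex=1.156, x_land=112.795, impact vy=-4.763
  bounce: vy ← 0.72·4.763 = 3.429

1 4.632 30.883 34.737
2 3.613 16.010 61.837
3 2.602 8.300 81.348
4 1.873 4.302 95.397
5 1.349 2.230 105.512
6 0.971 1.156 112.795
final: 112.795 3.429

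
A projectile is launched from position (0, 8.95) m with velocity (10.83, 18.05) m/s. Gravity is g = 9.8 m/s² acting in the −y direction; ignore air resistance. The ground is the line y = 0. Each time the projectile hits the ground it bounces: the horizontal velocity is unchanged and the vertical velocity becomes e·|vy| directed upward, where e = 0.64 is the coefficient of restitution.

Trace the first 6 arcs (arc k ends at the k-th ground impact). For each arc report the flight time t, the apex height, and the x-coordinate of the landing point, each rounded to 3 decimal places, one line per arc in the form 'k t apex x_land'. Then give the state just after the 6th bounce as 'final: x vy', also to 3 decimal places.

Arc 1: start y=8.950, vy=18.050 → t=4.126, apex=25.573, x_land=44.688, impact vy=-22.388
  bounce: vy ← 0.64·22.388 = 14.328
Arc 2: start y=0.000, vy=14.328 → t=2.924, apex=10.475, x_land=76.357, impact vy=-14.328
  bounce: vy ← 0.64·14.328 = 9.170
Arc 3: start y=0.000, vy=9.170 → t=1.871, apex=4.290, x_land=96.624, impact vy=-9.170
  bounce: vy ← 0.64·9.170 = 5.869
Arc 4: start y=0.000, vy=5.869 → t=1.198, apex=1.757, x_land=109.596, impact vy=-5.869
  bounce: vy ← 0.64·5.869 = 3.756
Arc 5: start y=0.000, vy=3.756 → t=0.767, apex=0.720, x_land=117.898, impact vy=-3.756
  bounce: vy ← 0.64·3.756 = 2.404
Arc 6: start y=0.000, vy=2.404 → t=0.491, apex=0.295, x_land=123.211, impact vy=-2.404
  bounce: vy ← 0.64·2.404 = 1.538

1 4.126 25.573 44.688
2 2.924 10.475 76.357
3 1.871 4.290 96.624
4 1.198 1.757 109.596
5 0.767 0.720 117.898
6 0.491 0.295 123.211
final: 123.211 1.538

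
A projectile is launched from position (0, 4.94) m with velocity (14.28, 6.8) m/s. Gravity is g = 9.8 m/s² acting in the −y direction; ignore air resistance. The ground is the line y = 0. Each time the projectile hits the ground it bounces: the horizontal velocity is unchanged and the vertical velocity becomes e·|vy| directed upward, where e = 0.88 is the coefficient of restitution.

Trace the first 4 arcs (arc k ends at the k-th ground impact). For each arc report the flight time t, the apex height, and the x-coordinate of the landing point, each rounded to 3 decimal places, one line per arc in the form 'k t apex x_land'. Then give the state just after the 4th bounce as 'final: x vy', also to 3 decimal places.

1 1.914 7.299 27.337
2 2.148 5.652 58.012
3 1.890 4.377 85.006
4 1.663 3.390 108.760
final: 108.760 7.173

Arc 1: start y=4.940, vy=6.800 → t=1.914, apex=7.299, x_land=27.337, impact vy=-11.961
  bounce: vy ← 0.88·11.961 = 10.526
Arc 2: start y=0.000, vy=10.526 → t=2.148, apex=5.652, x_land=58.012, impact vy=-10.526
  bounce: vy ← 0.88·10.526 = 9.263
Arc 3: start y=0.000, vy=9.263 → t=1.890, apex=4.377, x_land=85.006, impact vy=-9.263
  bounce: vy ← 0.88·9.263 = 8.151
Arc 4: start y=0.000, vy=8.151 → t=1.663, apex=3.390, x_land=108.760, impact vy=-8.151
  bounce: vy ← 0.88·8.151 = 7.173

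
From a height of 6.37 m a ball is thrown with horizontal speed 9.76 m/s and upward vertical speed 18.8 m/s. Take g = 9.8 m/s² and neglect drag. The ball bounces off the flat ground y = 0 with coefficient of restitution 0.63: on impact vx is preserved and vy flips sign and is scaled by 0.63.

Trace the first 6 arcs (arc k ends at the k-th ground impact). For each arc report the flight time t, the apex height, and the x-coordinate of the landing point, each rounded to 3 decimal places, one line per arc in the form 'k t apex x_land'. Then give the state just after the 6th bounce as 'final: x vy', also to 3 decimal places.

Arc 1: start y=6.370, vy=18.800 → t=4.150, apex=24.403, x_land=40.504, impact vy=-21.870
  bounce: vy ← 0.63·21.870 = 13.778
Arc 2: start y=0.000, vy=13.778 → t=2.812, apex=9.685, x_land=67.947, impact vy=-13.778
  bounce: vy ← 0.63·13.778 = 8.680
Arc 3: start y=0.000, vy=8.680 → t=1.771, apex=3.844, x_land=85.237, impact vy=-8.680
  bounce: vy ← 0.63·8.680 = 5.468
Arc 4: start y=0.000, vy=5.468 → t=1.116, apex=1.526, x_land=96.129, impact vy=-5.468
  bounce: vy ← 0.63·5.468 = 3.445
Arc 5: start y=0.000, vy=3.445 → t=0.703, apex=0.606, x_land=102.991, impact vy=-3.445
  bounce: vy ← 0.63·3.445 = 2.170
Arc 6: start y=0.000, vy=2.170 → t=0.443, apex=0.240, x_land=107.315, impact vy=-2.170
  bounce: vy ← 0.63·2.170 = 1.367

1 4.150 24.403 40.504
2 2.812 9.685 67.947
3 1.771 3.844 85.237
4 1.116 1.526 96.129
5 0.703 0.606 102.991
6 0.443 0.240 107.315
final: 107.315 1.367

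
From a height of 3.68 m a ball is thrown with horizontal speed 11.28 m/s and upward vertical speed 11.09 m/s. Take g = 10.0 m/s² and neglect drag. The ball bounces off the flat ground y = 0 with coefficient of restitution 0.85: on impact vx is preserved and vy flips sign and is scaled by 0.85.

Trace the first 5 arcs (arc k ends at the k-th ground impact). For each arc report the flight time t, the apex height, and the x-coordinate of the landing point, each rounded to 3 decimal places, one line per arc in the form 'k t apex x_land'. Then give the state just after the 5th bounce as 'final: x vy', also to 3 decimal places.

1 2.511 9.829 28.325
2 2.384 7.102 55.212
3 2.026 5.131 78.065
4 1.722 3.707 97.491
5 1.464 2.678 114.003
final: 114.003 6.221

Arc 1: start y=3.680, vy=11.090 → t=2.511, apex=9.829, x_land=28.325, impact vy=-14.021
  bounce: vy ← 0.85·14.021 = 11.918
Arc 2: start y=0.000, vy=11.918 → t=2.384, apex=7.102, x_land=55.212, impact vy=-11.918
  bounce: vy ← 0.85·11.918 = 10.130
Arc 3: start y=0.000, vy=10.130 → t=2.026, apex=5.131, x_land=78.065, impact vy=-10.130
  bounce: vy ← 0.85·10.130 = 8.611
Arc 4: start y=0.000, vy=8.611 → t=1.722, apex=3.707, x_land=97.491, impact vy=-8.611
  bounce: vy ← 0.85·8.611 = 7.319
Arc 5: start y=0.000, vy=7.319 → t=1.464, apex=2.678, x_land=114.003, impact vy=-7.319
  bounce: vy ← 0.85·7.319 = 6.221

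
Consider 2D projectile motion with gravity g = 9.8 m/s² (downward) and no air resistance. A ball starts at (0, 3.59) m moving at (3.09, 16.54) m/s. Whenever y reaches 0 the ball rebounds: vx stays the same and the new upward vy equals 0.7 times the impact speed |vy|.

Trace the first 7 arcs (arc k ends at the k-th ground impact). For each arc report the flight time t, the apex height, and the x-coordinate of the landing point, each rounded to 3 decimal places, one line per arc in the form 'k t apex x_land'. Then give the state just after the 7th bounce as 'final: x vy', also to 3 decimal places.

Arc 1: start y=3.590, vy=16.540 → t=3.580, apex=17.548, x_land=11.063, impact vy=-18.546
  bounce: vy ← 0.7·18.546 = 12.982
Arc 2: start y=0.000, vy=12.982 → t=2.649, apex=8.598, x_land=19.249, impact vy=-12.982
  bounce: vy ← 0.7·12.982 = 9.087
Arc 3: start y=0.000, vy=9.087 → t=1.855, apex=4.213, x_land=24.980, impact vy=-9.087
  bounce: vy ← 0.7·9.087 = 6.361
Arc 4: start y=0.000, vy=6.361 → t=1.298, apex=2.064, x_land=28.991, impact vy=-6.361
  bounce: vy ← 0.7·6.361 = 4.453
Arc 5: start y=0.000, vy=4.453 → t=0.909, apex=1.012, x_land=31.799, impact vy=-4.453
  bounce: vy ← 0.7·4.453 = 3.117
Arc 6: start y=0.000, vy=3.117 → t=0.636, apex=0.496, x_land=33.765, impact vy=-3.117
  bounce: vy ← 0.7·3.117 = 2.182
Arc 7: start y=0.000, vy=2.182 → t=0.445, apex=0.243, x_land=35.141, impact vy=-2.182
  bounce: vy ← 0.7·2.182 = 1.527

1 3.580 17.548 11.063
2 2.649 8.598 19.249
3 1.855 4.213 24.980
4 1.298 2.064 28.991
5 0.909 1.012 31.799
6 0.636 0.496 33.765
7 0.445 0.243 35.141
final: 35.141 1.527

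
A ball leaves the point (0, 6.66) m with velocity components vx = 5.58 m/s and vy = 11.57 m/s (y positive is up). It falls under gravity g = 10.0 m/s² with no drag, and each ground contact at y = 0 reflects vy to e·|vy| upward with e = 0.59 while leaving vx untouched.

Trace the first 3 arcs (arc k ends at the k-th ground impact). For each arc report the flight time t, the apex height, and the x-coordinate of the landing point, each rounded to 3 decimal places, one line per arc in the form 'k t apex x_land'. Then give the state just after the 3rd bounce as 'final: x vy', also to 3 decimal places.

1 2.791 13.353 15.575
2 1.928 4.648 26.335
3 1.138 1.618 32.684
final: 32.684 3.356

Arc 1: start y=6.660, vy=11.570 → t=2.791, apex=13.353, x_land=15.575, impact vy=-16.342
  bounce: vy ← 0.59·16.342 = 9.642
Arc 2: start y=0.000, vy=9.642 → t=1.928, apex=4.648, x_land=26.335, impact vy=-9.642
  bounce: vy ← 0.59·9.642 = 5.689
Arc 3: start y=0.000, vy=5.689 → t=1.138, apex=1.618, x_land=32.684, impact vy=-5.689
  bounce: vy ← 0.59·5.689 = 3.356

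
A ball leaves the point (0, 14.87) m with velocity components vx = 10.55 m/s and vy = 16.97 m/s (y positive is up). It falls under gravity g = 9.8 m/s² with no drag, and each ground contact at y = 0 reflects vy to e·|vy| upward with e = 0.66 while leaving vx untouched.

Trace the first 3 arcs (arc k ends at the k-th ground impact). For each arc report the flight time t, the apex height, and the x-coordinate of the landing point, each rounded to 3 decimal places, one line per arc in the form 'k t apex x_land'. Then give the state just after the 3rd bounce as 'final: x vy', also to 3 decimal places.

Arc 1: start y=14.870, vy=16.970 → t=4.188, apex=29.563, x_land=44.182, impact vy=-24.071
  bounce: vy ← 0.66·24.071 = 15.887
Arc 2: start y=0.000, vy=15.887 → t=3.242, apex=12.878, x_land=78.388, impact vy=-15.887
  bounce: vy ← 0.66·15.887 = 10.486
Arc 3: start y=0.000, vy=10.486 → t=2.140, apex=5.609, x_land=100.964, impact vy=-10.486
  bounce: vy ← 0.66·10.486 = 6.920

1 4.188 29.563 44.182
2 3.242 12.878 78.388
3 2.140 5.609 100.964
final: 100.964 6.920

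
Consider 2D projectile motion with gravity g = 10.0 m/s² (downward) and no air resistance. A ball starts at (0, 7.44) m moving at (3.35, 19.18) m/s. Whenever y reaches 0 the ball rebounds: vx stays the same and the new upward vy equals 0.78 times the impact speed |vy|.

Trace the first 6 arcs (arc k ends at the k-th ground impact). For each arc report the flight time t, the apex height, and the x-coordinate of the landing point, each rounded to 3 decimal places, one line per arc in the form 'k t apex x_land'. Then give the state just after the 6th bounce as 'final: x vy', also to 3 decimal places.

Arc 1: start y=7.440, vy=19.180 → t=4.191, apex=25.834, x_land=14.040, impact vy=-22.730
  bounce: vy ← 0.78·22.730 = 17.730
Arc 2: start y=0.000, vy=17.730 → t=3.546, apex=15.717, x_land=25.919, impact vy=-17.730
  bounce: vy ← 0.78·17.730 = 13.829
Arc 3: start y=0.000, vy=13.829 → t=2.766, apex=9.562, x_land=35.184, impact vy=-13.829
  bounce: vy ← 0.78·13.829 = 10.787
Arc 4: start y=0.000, vy=10.787 → t=2.157, apex=5.818, x_land=42.412, impact vy=-10.787
  bounce: vy ← 0.78·10.787 = 8.414
Arc 5: start y=0.000, vy=8.414 → t=1.683, apex=3.540, x_land=48.049, impact vy=-8.414
  bounce: vy ← 0.78·8.414 = 6.563
Arc 6: start y=0.000, vy=6.563 → t=1.313, apex=2.153, x_land=52.446, impact vy=-6.563
  bounce: vy ← 0.78·6.563 = 5.119

1 4.191 25.834 14.040
2 3.546 15.717 25.919
3 2.766 9.562 35.184
4 2.157 5.818 42.412
5 1.683 3.540 48.049
6 1.313 2.153 52.446
final: 52.446 5.119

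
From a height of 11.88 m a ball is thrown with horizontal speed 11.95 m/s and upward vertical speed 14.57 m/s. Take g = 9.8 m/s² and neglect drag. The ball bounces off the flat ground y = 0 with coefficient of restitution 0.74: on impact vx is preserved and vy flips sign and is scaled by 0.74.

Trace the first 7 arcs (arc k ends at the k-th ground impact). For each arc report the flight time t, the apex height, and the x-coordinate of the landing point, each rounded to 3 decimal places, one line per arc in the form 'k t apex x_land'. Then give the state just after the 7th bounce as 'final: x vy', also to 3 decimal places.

1 3.640 22.711 43.493
2 3.186 12.436 81.569
3 2.358 6.810 109.745
4 1.745 3.729 130.595
5 1.291 2.042 146.025
6 0.955 1.118 157.442
7 0.707 0.612 165.891
final: 165.891 2.564

Arc 1: start y=11.880, vy=14.570 → t=3.640, apex=22.711, x_land=43.493, impact vy=-21.098
  bounce: vy ← 0.74·21.098 = 15.613
Arc 2: start y=0.000, vy=15.613 → t=3.186, apex=12.436, x_land=81.569, impact vy=-15.613
  bounce: vy ← 0.74·15.613 = 11.553
Arc 3: start y=0.000, vy=11.553 → t=2.358, apex=6.810, x_land=109.745, impact vy=-11.553
  bounce: vy ← 0.74·11.553 = 8.549
Arc 4: start y=0.000, vy=8.549 → t=1.745, apex=3.729, x_land=130.595, impact vy=-8.549
  bounce: vy ← 0.74·8.549 = 6.327
Arc 5: start y=0.000, vy=6.327 → t=1.291, apex=2.042, x_land=146.025, impact vy=-6.327
  bounce: vy ← 0.74·6.327 = 4.682
Arc 6: start y=0.000, vy=4.682 → t=0.955, apex=1.118, x_land=157.442, impact vy=-4.682
  bounce: vy ← 0.74·4.682 = 3.464
Arc 7: start y=0.000, vy=3.464 → t=0.707, apex=0.612, x_land=165.891, impact vy=-3.464
  bounce: vy ← 0.74·3.464 = 2.564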